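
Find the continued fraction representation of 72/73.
[0; 1, 72]

Euclidean algorithm steps:
72 = 0 × 73 + 72
73 = 1 × 72 + 1
72 = 72 × 1 + 0
Continued fraction: [0; 1, 72]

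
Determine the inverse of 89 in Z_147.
38

gcd(89, 147) = 1, so the inverse exists.
Extended Euclidean algorithm on (147, 89):
147 = 1 × 89 + 58  ⟹  58 = (1)·147 + (-1)·89
89 = 1 × 58 + 31  ⟹  31 = (-1)·147 + (2)·89
58 = 1 × 31 + 27  ⟹  27 = (2)·147 + (-3)·89
31 = 1 × 27 + 4  ⟹  4 = (-3)·147 + (5)·89
27 = 6 × 4 + 3  ⟹  3 = (20)·147 + (-33)·89
4 = 1 × 3 + 1  ⟹  1 = (-23)·147 + (38)·89
So (38)·89 ≡ 1 (mod 147), i.e. 89^(-1) ≡ 38 (mod 147).
Check: 89 × 38 = 3382 ≡ 1 (mod 147)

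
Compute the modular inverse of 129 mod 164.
89

gcd(129, 164) = 1, so the inverse exists.
Extended Euclidean algorithm on (164, 129):
164 = 1 × 129 + 35  ⟹  35 = (1)·164 + (-1)·129
129 = 3 × 35 + 24  ⟹  24 = (-3)·164 + (4)·129
35 = 1 × 24 + 11  ⟹  11 = (4)·164 + (-5)·129
24 = 2 × 11 + 2  ⟹  2 = (-11)·164 + (14)·129
11 = 5 × 2 + 1  ⟹  1 = (59)·164 + (-75)·129
So (-75)·129 ≡ 1 (mod 164), i.e. 129^(-1) ≡ -75 ≡ 89 (mod 164).
Check: 129 × 89 = 11481 ≡ 1 (mod 164)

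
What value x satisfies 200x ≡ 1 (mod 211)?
115

gcd(200, 211) = 1, so the inverse exists.
Extended Euclidean algorithm on (211, 200):
211 = 1 × 200 + 11  ⟹  11 = (1)·211 + (-1)·200
200 = 18 × 11 + 2  ⟹  2 = (-18)·211 + (19)·200
11 = 5 × 2 + 1  ⟹  1 = (91)·211 + (-96)·200
So (-96)·200 ≡ 1 (mod 211), i.e. 200^(-1) ≡ -96 ≡ 115 (mod 211).
Check: 200 × 115 = 23000 ≡ 1 (mod 211)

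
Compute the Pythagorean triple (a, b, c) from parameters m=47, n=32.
(1185, 3008, 3233)

Euclid's formula: a = m² - n², b = 2mn, c = m² + n²
m = 47, n = 32
a = 47² - 32² = 2209 - 1024 = 1185
b = 2 × 47 × 32 = 3008
c = 47² + 32² = 2209 + 1024 = 3233
Verification: 1185² + 3008² = 1404225 + 9048064 = 10452289 = 3233² ✓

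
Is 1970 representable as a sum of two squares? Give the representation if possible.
11² + 43² (a=11, b=43)

Factorization: 1970 = 2 × 5 × 197
By Fermat: n is sum of two squares iff every prime p ≡ 3 (mod 4) appears to even power.
All primes ≡ 3 (mod 4) appear to even power.
Search a = 0, 1, 2, … for 1970 - a² a perfect square: first hit at a = 11: 1970 - 121 = 1849 = 43².
1970 = 11² + 43² = 121 + 1849 ✓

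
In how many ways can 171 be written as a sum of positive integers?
301384802048

p(n) counts ways to write n as a sum of positive integers (order ignored).
Euler's pentagonal recurrence: p(k) = p(k-1) + p(k-2) - p(k-5) - p(k-7) + p(k-12) + p(k-15) - ... (offsets j(3j∓1)/2, signs ++--, p(0)=1, p(<0)=0).
DP table for k = 0..170: p(0)=1, p(1)=1, p(2)=2, p(3)=3, p(4)=5, p(5)=7, p(6)=11, p(7)=15, p(8)=22, p(9)=30, p(10)=42, p(11)=56, p(12)=77, p(13)=101, p(14)=135, p(15)=176, p(16)=231, p(17)=297, p(18)=385, p(19)=490, p(20)=627, p(21)=792, p(22)=1002, p(23)=1255, p(24)=1575, p(25)=1958, p(26)=2436, p(27)=3010, p(28)=3718, p(29)=4565, p(30)=5604, p(31)=6842, p(32)=8349, p(33)=10143, p(34)=12310, p(35)=14883, p(36)=17977, p(37)=21637, p(38)=26015, p(39)=31185, p(40)=37338, p(41)=44583, p(42)=53174, p(43)=63261, p(44)=75175, p(45)=89134, p(46)=105558, p(47)=124754, p(48)=147273, p(49)=173525, p(50)=204226, p(51)=239943, p(52)=281589, p(53)=329931, p(54)=386155, p(55)=451276, p(56)=526823, p(57)=614154, p(58)=715220, p(59)=831820, p(60)=966467, p(61)=1121505, p(62)=1300156, p(63)=1505499, p(64)=1741630, p(65)=2012558, p(66)=2323520, p(67)=2679689, p(68)=3087735, p(69)=3554345, p(70)=4087968, p(71)=4697205, p(72)=5392783, p(73)=6185689, p(74)=7089500, p(75)=8118264, p(76)=9289091, p(77)=10619863, p(78)=12132164, p(79)=13848650, p(80)=15796476, p(81)=18004327, p(82)=20506255, p(83)=23338469, p(84)=26543660, p(85)=30167357, p(86)=34262962, p(87)=38887673, p(88)=44108109, p(89)=49995925, p(90)=56634173, p(91)=64112359, p(92)=72533807, p(93)=82010177, p(94)=92669720, p(95)=104651419, p(96)=118114304, p(97)=133230930, p(98)=150198136, p(99)=169229875, p(100)=190569292, p(101)=214481126, p(102)=241265379, p(103)=271248950, p(104)=304801365, p(105)=342325709, p(106)=384276336, p(107)=431149389, p(108)=483502844, p(109)=541946240, p(110)=607163746, p(111)=679903203, p(112)=761002156, p(113)=851376628, p(114)=952050665, p(115)=1064144451, p(116)=1188908248, p(117)=1327710076, p(118)=1482074143, p(119)=1653668665, p(120)=1844349560, p(121)=2056148051, p(122)=2291320912, p(123)=2552338241, p(124)=2841940500, p(125)=3163127352, p(126)=3519222692, p(127)=3913864295, p(128)=4351078600, p(129)=4835271870, p(130)=5371315400, p(131)=5964539504, p(132)=6620830889, p(133)=7346629512, p(134)=8149040695, p(135)=9035836076, p(136)=10015581680, p(137)=11097645016, p(138)=12292341831, p(139)=13610949895, p(140)=15065878135, p(141)=16670689208, p(142)=18440293320, p(143)=20390982757, p(144)=22540654445, p(145)=24908858009, p(146)=27517052599, p(147)=30388671978, p(148)=33549419497, p(149)=37027355200, p(150)=40853235313, p(151)=45060624582, p(152)=49686288421, p(153)=54770336324, p(154)=60356673280, p(155)=66493182097, p(156)=73232243759, p(157)=80630964769, p(158)=88751778802, p(159)=97662728555, p(160)=107438159466, p(161)=118159068427, p(162)=129913904637, p(163)=142798995930, p(164)=156919475295, p(165)=172389800255, p(166)=189334822579, p(167)=207890420102, p(168)=228204732751, p(169)=250438925115, p(170)=274768617130.
Final step: p(171) = p(170) + p(169) - p(166) - p(164) + p(159) + p(156) - p(149) - p(145) + p(136) + p(131) - p(120) - p(114) + p(101) + p(94) - p(79) - p(71) + p(54) + p(45) - p(26) - p(16)
= 274768617130 + 250438925115 - 189334822579 - 156919475295 + 97662728555 + 73232243759 - 37027355200 - 24908858009 + 10015581680 + 5964539504 - 1844349560 - 952050665 + 214481126 + 92669720 - 13848650 - 4697205 + 386155 + 89134 - 2436 - 231
= 301384802048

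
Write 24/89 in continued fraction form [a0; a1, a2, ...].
[0; 3, 1, 2, 2, 3]

Euclidean algorithm steps:
24 = 0 × 89 + 24
89 = 3 × 24 + 17
24 = 1 × 17 + 7
17 = 2 × 7 + 3
7 = 2 × 3 + 1
3 = 3 × 1 + 0
Continued fraction: [0; 3, 1, 2, 2, 3]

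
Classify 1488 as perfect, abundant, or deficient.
abundant

Proper divisors of 1488: sum = 1 + 2 + 3 + 4 + 6 + 8 + 12 + 16 + ... + 248 + 372 + 496 + 744 (19 divisors) = 2480
Since 2480 > 1488, 1488 is abundant.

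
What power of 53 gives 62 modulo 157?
133

Baby-step giant-step with step n = ⌈√157⌉ = 13.
Baby steps 53^j mod 157 (j:value) for j=0..12: 0:1, 1:53, 2:140, 3:41, 4:132, 5:88, 6:111, 7:74, 8:154, 9:155, 10:51, 11:34, 12:75.
Giant-step multiplier: 53^(-13) ≡ 53^(156-13) = 53^143 ≡ 22 (mod 157).
Giant steps γ_i = 62·22^i mod 157: γ_0=62, γ_1=108, γ_2=21, γ_3=148, γ_4=116, γ_5=40, γ_6=95, γ_7=49, γ_8=136, γ_9=9, γ_10=41 (in table at j=3).
x = i·n + j = 10·13 + 3 = 133.
Check: 53^133 ≡ 62 (mod 157).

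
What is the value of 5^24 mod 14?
1

Repeated squaring. Binary of 24 = 11000.
5^1 ≡ 5 (mod 14); 5^2 ≡ 11 (mod 14); 5^4 ≡ 9 (mod 14); 5^8 ≡ 11 (mod 14); 5^16 ≡ 9 (mod 14)
5^24 = 5^8 × 5^16 ≡ 1 (mod 14)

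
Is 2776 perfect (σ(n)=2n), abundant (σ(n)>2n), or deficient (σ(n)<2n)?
deficient

Proper divisors of 2776: sum = 1 + 2 + 4 + 8 + 347 + 694 + 1388 = 2444
Since 2444 < 2776, 2776 is deficient.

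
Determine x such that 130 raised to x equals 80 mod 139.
60

Baby-step giant-step with step n = ⌈√139⌉ = 12.
Baby steps 130^j mod 139 (j:value) for j=0..11: 0:1, 1:130, 2:81, 3:105, 4:28, 5:26, 6:44, 7:21, 8:89, 9:33, 10:120, 11:32.
Giant-step multiplier: 130^(-12) ≡ 130^(138-12) = 130^126 ≡ 125 (mod 139).
Giant steps γ_i = 80·125^i mod 139: γ_0=80, γ_1=131, γ_2=112, γ_3=100, γ_4=129, γ_5=1 (in table at j=0).
x = i·n + j = 5·12 + 0 = 60.
Check: 130^60 ≡ 80 (mod 139).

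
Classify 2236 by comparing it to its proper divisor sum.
deficient

Proper divisors of 2236: sum = 1 + 2 + 4 + 13 + 26 + 43 + 52 + 86 + 172 + 559 + 1118 = 2076
Since 2076 < 2236, 2236 is deficient.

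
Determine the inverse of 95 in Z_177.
41

gcd(95, 177) = 1, so the inverse exists.
Extended Euclidean algorithm on (177, 95):
177 = 1 × 95 + 82  ⟹  82 = (1)·177 + (-1)·95
95 = 1 × 82 + 13  ⟹  13 = (-1)·177 + (2)·95
82 = 6 × 13 + 4  ⟹  4 = (7)·177 + (-13)·95
13 = 3 × 4 + 1  ⟹  1 = (-22)·177 + (41)·95
So (41)·95 ≡ 1 (mod 177), i.e. 95^(-1) ≡ 41 (mod 177).
Check: 95 × 41 = 3895 ≡ 1 (mod 177)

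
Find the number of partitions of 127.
3913864295

p(n) counts ways to write n as a sum of positive integers (order ignored).
Euler's pentagonal recurrence: p(k) = p(k-1) + p(k-2) - p(k-5) - p(k-7) + p(k-12) + p(k-15) - ... (offsets j(3j∓1)/2, signs ++--, p(0)=1, p(<0)=0).
DP table for k = 0..126: p(0)=1, p(1)=1, p(2)=2, p(3)=3, p(4)=5, p(5)=7, p(6)=11, p(7)=15, p(8)=22, p(9)=30, p(10)=42, p(11)=56, p(12)=77, p(13)=101, p(14)=135, p(15)=176, p(16)=231, p(17)=297, p(18)=385, p(19)=490, p(20)=627, p(21)=792, p(22)=1002, p(23)=1255, p(24)=1575, p(25)=1958, p(26)=2436, p(27)=3010, p(28)=3718, p(29)=4565, p(30)=5604, p(31)=6842, p(32)=8349, p(33)=10143, p(34)=12310, p(35)=14883, p(36)=17977, p(37)=21637, p(38)=26015, p(39)=31185, p(40)=37338, p(41)=44583, p(42)=53174, p(43)=63261, p(44)=75175, p(45)=89134, p(46)=105558, p(47)=124754, p(48)=147273, p(49)=173525, p(50)=204226, p(51)=239943, p(52)=281589, p(53)=329931, p(54)=386155, p(55)=451276, p(56)=526823, p(57)=614154, p(58)=715220, p(59)=831820, p(60)=966467, p(61)=1121505, p(62)=1300156, p(63)=1505499, p(64)=1741630, p(65)=2012558, p(66)=2323520, p(67)=2679689, p(68)=3087735, p(69)=3554345, p(70)=4087968, p(71)=4697205, p(72)=5392783, p(73)=6185689, p(74)=7089500, p(75)=8118264, p(76)=9289091, p(77)=10619863, p(78)=12132164, p(79)=13848650, p(80)=15796476, p(81)=18004327, p(82)=20506255, p(83)=23338469, p(84)=26543660, p(85)=30167357, p(86)=34262962, p(87)=38887673, p(88)=44108109, p(89)=49995925, p(90)=56634173, p(91)=64112359, p(92)=72533807, p(93)=82010177, p(94)=92669720, p(95)=104651419, p(96)=118114304, p(97)=133230930, p(98)=150198136, p(99)=169229875, p(100)=190569292, p(101)=214481126, p(102)=241265379, p(103)=271248950, p(104)=304801365, p(105)=342325709, p(106)=384276336, p(107)=431149389, p(108)=483502844, p(109)=541946240, p(110)=607163746, p(111)=679903203, p(112)=761002156, p(113)=851376628, p(114)=952050665, p(115)=1064144451, p(116)=1188908248, p(117)=1327710076, p(118)=1482074143, p(119)=1653668665, p(120)=1844349560, p(121)=2056148051, p(122)=2291320912, p(123)=2552338241, p(124)=2841940500, p(125)=3163127352, p(126)=3519222692.
Final step: p(127) = p(126) + p(125) - p(122) - p(120) + p(115) + p(112) - p(105) - p(101) + p(92) + p(87) - p(76) - p(70) + p(57) + p(50) - p(35) - p(27) + p(10) + p(1)
= 3519222692 + 3163127352 - 2291320912 - 1844349560 + 1064144451 + 761002156 - 342325709 - 214481126 + 72533807 + 38887673 - 9289091 - 4087968 + 614154 + 204226 - 14883 - 3010 + 42 + 1
= 3913864295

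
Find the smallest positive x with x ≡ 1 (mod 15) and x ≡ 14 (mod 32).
46

Using Chinese Remainder Theorem:
M = 15 × 32 = 480
M1 = 32, M2 = 15
y1 = 32^(-1) mod 15 = 8
y2 = 15^(-1) mod 32 = 15
x = (1×32×8 + 14×15×15) mod 480 = 46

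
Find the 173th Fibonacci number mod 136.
13

Matrix identity: Q^n = [[F_(n+1), F_n], [F_n, F_(n-1)]] with Q = [[1,1],[1,0]].
n = 173 = 10101101₂. Square-and-multiply, entries mod 136:
Q^1 = [[1,1],[1,0]]
Q^2 = (Q^1)² = [[2,1],[1,1]]
Q^5 = (Q^2)²·Q = [[8,5],[5,3]]
Q^10 = (Q^5)² = [[89,55],[55,34]]
Q^21 = (Q^10)²·Q = [[31,66],[66,101]]
Q^43 = (Q^21)²·Q = [[21,13],[13,8]]
Q^86 = (Q^43)² = [[66,105],[105,97]]
Q^173 = (Q^86)²·Q = [[128,13],[13,115]]
F_173 mod 136 = Q^173[0][1] = 13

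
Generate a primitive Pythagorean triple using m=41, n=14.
(1485, 1148, 1877)

Euclid's formula: a = m² - n², b = 2mn, c = m² + n²
m = 41, n = 14
a = 41² - 14² = 1681 - 196 = 1485
b = 2 × 41 × 14 = 1148
c = 41² + 14² = 1681 + 196 = 1877
Verification: 1485² + 1148² = 2205225 + 1317904 = 3523129 = 1877² ✓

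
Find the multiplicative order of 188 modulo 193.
192

193 is prime, so ord(188) divides φ(193) = 192.
Divisors of 192: 1, 2, 3, 4, 6, 8, 12, 16, 24, 32, 48, 64, 96, 192.
Repeated squaring: 188^1 ≡ 188, 188^2 ≡ 25, 188^4 ≡ 46, 188^8 ≡ 186, 188^16 ≡ 49, 188^32 ≡ 85, 188^64 ≡ 84, 188^128 ≡ 108 (mod 193).
Test 188^d mod 193 for each divisor d in increasing order:
188^1 ≡ 188
188^2 ≡ 25
188^3 = 188^2·188^1 ≡ 68
188^4 ≡ 46
188^6 = 188^4·188^2 ≡ 185
188^8 ≡ 186
188^12 = 188^8·188^4 ≡ 64
188^16 ≡ 49
188^24 = 188^16·188^8 ≡ 43
188^32 ≡ 85
188^48 = 188^32·188^16 ≡ 112
188^64 ≡ 84
188^96 = 188^64·188^32 ≡ 192
188^192 = 188^128·188^64 ≡ 1  ← first divisor giving 1
The order is 192.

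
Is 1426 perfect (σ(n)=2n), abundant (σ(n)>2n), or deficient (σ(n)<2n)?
deficient

Proper divisors of 1426: sum = 1 + 2 + 23 + 31 + 46 + 62 + 713 = 878
Since 878 < 1426, 1426 is deficient.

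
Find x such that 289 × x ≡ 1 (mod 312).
217

gcd(289, 312) = 1, so the inverse exists.
Extended Euclidean algorithm on (312, 289):
312 = 1 × 289 + 23  ⟹  23 = (1)·312 + (-1)·289
289 = 12 × 23 + 13  ⟹  13 = (-12)·312 + (13)·289
23 = 1 × 13 + 10  ⟹  10 = (13)·312 + (-14)·289
13 = 1 × 10 + 3  ⟹  3 = (-25)·312 + (27)·289
10 = 3 × 3 + 1  ⟹  1 = (88)·312 + (-95)·289
So (-95)·289 ≡ 1 (mod 312), i.e. 289^(-1) ≡ -95 ≡ 217 (mod 312).
Check: 289 × 217 = 62713 ≡ 1 (mod 312)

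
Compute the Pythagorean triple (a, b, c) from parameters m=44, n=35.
(711, 3080, 3161)

Euclid's formula: a = m² - n², b = 2mn, c = m² + n²
m = 44, n = 35
a = 44² - 35² = 1936 - 1225 = 711
b = 2 × 44 × 35 = 3080
c = 44² + 35² = 1936 + 1225 = 3161
Verification: 711² + 3080² = 505521 + 9486400 = 9991921 = 3161² ✓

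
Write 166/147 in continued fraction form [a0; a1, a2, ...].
[1; 7, 1, 2, 1, 4]

Euclidean algorithm steps:
166 = 1 × 147 + 19
147 = 7 × 19 + 14
19 = 1 × 14 + 5
14 = 2 × 5 + 4
5 = 1 × 4 + 1
4 = 4 × 1 + 0
Continued fraction: [1; 7, 1, 2, 1, 4]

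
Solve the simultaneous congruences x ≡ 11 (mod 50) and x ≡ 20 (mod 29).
861

Using Chinese Remainder Theorem:
M = 50 × 29 = 1450
M1 = 29, M2 = 50
y1 = 29^(-1) mod 50 = 19
y2 = 50^(-1) mod 29 = 18
x = (11×29×19 + 20×50×18) mod 1450 = 861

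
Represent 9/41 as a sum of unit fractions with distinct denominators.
1/5 + 1/52 + 1/3554 + 1/18942820

Greedy algorithm:
9/41: ceiling(41/9) = 5, use 1/5
4/205: ceiling(205/4) = 52, use 1/52
3/10660: ceiling(10660/3) = 3554, use 1/3554
1/18942820: ceiling(18942820/1) = 18942820, use 1/18942820
Result: 9/41 = 1/5 + 1/52 + 1/3554 + 1/18942820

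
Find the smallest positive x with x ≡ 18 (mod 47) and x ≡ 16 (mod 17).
441

Using Chinese Remainder Theorem:
M = 47 × 17 = 799
M1 = 17, M2 = 47
y1 = 17^(-1) mod 47 = 36
y2 = 47^(-1) mod 17 = 4
x = (18×17×36 + 16×47×4) mod 799 = 441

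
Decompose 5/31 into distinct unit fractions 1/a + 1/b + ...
1/7 + 1/55 + 1/3979 + 1/23744683 + 1/1127619917796295

Greedy algorithm:
5/31: ceiling(31/5) = 7, use 1/7
4/217: ceiling(217/4) = 55, use 1/55
3/11935: ceiling(11935/3) = 3979, use 1/3979
2/47489365: ceiling(47489365/2) = 23744683, use 1/23744683
1/1127619917796295: ceiling(1127619917796295/1) = 1127619917796295, use 1/1127619917796295
Result: 5/31 = 1/7 + 1/55 + 1/3979 + 1/23744683 + 1/1127619917796295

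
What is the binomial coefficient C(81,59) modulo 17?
14

Using Lucas' theorem:
Write n=81 and k=59 in base 17:
n in base 17: [4, 13]
k in base 17: [3, 8]
C(81,59) mod 17 = ∏ C(n_i, k_i) mod 17
Digit binomials (mod 17): C(4,3) = 4; C(13,8) = 1287 ≡ 12
Product: 4 × 12 = 48 ≡ 14 (mod 17)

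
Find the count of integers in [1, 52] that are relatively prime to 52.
24

52 = 2^2 × 13
φ(n) = n × ∏(1 - 1/p) for each prime p dividing n
φ(52) = 52 × (1 - 1/2) × (1 - 1/13) = 24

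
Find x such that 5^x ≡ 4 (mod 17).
12

Baby-step giant-step with step n = ⌈√17⌉ = 5.
Baby steps 5^j mod 17 (j:value) for j=0..4: 0:1, 1:5, 2:8, 3:6, 4:13.
Giant-step multiplier: 5^(-5) ≡ 5^(16-5) = 5^11 ≡ 11 (mod 17).
Giant steps γ_i = 4·11^i mod 17: γ_0=4, γ_1=10, γ_2=8 (in table at j=2).
x = i·n + j = 2·5 + 2 = 12.
Check: 5^12 ≡ 4 (mod 17).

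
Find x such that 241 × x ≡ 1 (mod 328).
49

gcd(241, 328) = 1, so the inverse exists.
Extended Euclidean algorithm on (328, 241):
328 = 1 × 241 + 87  ⟹  87 = (1)·328 + (-1)·241
241 = 2 × 87 + 67  ⟹  67 = (-2)·328 + (3)·241
87 = 1 × 67 + 20  ⟹  20 = (3)·328 + (-4)·241
67 = 3 × 20 + 7  ⟹  7 = (-11)·328 + (15)·241
20 = 2 × 7 + 6  ⟹  6 = (25)·328 + (-34)·241
7 = 1 × 6 + 1  ⟹  1 = (-36)·328 + (49)·241
So (49)·241 ≡ 1 (mod 328), i.e. 241^(-1) ≡ 49 (mod 328).
Check: 241 × 49 = 11809 ≡ 1 (mod 328)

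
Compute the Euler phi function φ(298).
148

298 = 2 × 149
φ(n) = n × ∏(1 - 1/p) for each prime p dividing n
φ(298) = 298 × (1 - 1/2) × (1 - 1/149) = 148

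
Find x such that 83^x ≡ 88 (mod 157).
101

Baby-step giant-step with step n = ⌈√157⌉ = 13.
Baby steps 83^j mod 157 (j:value) for j=0..12: 0:1, 1:83, 2:138, 3:150, 4:47, 5:133, 6:49, 7:142, 8:11, 9:128, 10:105, 11:80, 12:46.
Giant-step multiplier: 83^(-13) ≡ 83^(156-13) = 83^143 ≡ 22 (mod 157).
Giant steps γ_i = 88·22^i mod 157: γ_0=88, γ_1=52, γ_2=45, γ_3=48, γ_4=114, γ_5=153, γ_6=69, γ_7=105 (in table at j=10).
x = i·n + j = 7·13 + 10 = 101.
Check: 83^101 ≡ 88 (mod 157).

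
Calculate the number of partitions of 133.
7346629512

p(n) counts ways to write n as a sum of positive integers (order ignored).
Euler's pentagonal recurrence: p(k) = p(k-1) + p(k-2) - p(k-5) - p(k-7) + p(k-12) + p(k-15) - ... (offsets j(3j∓1)/2, signs ++--, p(0)=1, p(<0)=0).
DP table for k = 0..132: p(0)=1, p(1)=1, p(2)=2, p(3)=3, p(4)=5, p(5)=7, p(6)=11, p(7)=15, p(8)=22, p(9)=30, p(10)=42, p(11)=56, p(12)=77, p(13)=101, p(14)=135, p(15)=176, p(16)=231, p(17)=297, p(18)=385, p(19)=490, p(20)=627, p(21)=792, p(22)=1002, p(23)=1255, p(24)=1575, p(25)=1958, p(26)=2436, p(27)=3010, p(28)=3718, p(29)=4565, p(30)=5604, p(31)=6842, p(32)=8349, p(33)=10143, p(34)=12310, p(35)=14883, p(36)=17977, p(37)=21637, p(38)=26015, p(39)=31185, p(40)=37338, p(41)=44583, p(42)=53174, p(43)=63261, p(44)=75175, p(45)=89134, p(46)=105558, p(47)=124754, p(48)=147273, p(49)=173525, p(50)=204226, p(51)=239943, p(52)=281589, p(53)=329931, p(54)=386155, p(55)=451276, p(56)=526823, p(57)=614154, p(58)=715220, p(59)=831820, p(60)=966467, p(61)=1121505, p(62)=1300156, p(63)=1505499, p(64)=1741630, p(65)=2012558, p(66)=2323520, p(67)=2679689, p(68)=3087735, p(69)=3554345, p(70)=4087968, p(71)=4697205, p(72)=5392783, p(73)=6185689, p(74)=7089500, p(75)=8118264, p(76)=9289091, p(77)=10619863, p(78)=12132164, p(79)=13848650, p(80)=15796476, p(81)=18004327, p(82)=20506255, p(83)=23338469, p(84)=26543660, p(85)=30167357, p(86)=34262962, p(87)=38887673, p(88)=44108109, p(89)=49995925, p(90)=56634173, p(91)=64112359, p(92)=72533807, p(93)=82010177, p(94)=92669720, p(95)=104651419, p(96)=118114304, p(97)=133230930, p(98)=150198136, p(99)=169229875, p(100)=190569292, p(101)=214481126, p(102)=241265379, p(103)=271248950, p(104)=304801365, p(105)=342325709, p(106)=384276336, p(107)=431149389, p(108)=483502844, p(109)=541946240, p(110)=607163746, p(111)=679903203, p(112)=761002156, p(113)=851376628, p(114)=952050665, p(115)=1064144451, p(116)=1188908248, p(117)=1327710076, p(118)=1482074143, p(119)=1653668665, p(120)=1844349560, p(121)=2056148051, p(122)=2291320912, p(123)=2552338241, p(124)=2841940500, p(125)=3163127352, p(126)=3519222692, p(127)=3913864295, p(128)=4351078600, p(129)=4835271870, p(130)=5371315400, p(131)=5964539504, p(132)=6620830889.
Final step: p(133) = p(132) + p(131) - p(128) - p(126) + p(121) + p(118) - p(111) - p(107) + p(98) + p(93) - p(82) - p(76) + p(63) + p(56) - p(41) - p(33) + p(16) + p(7)
= 6620830889 + 5964539504 - 4351078600 - 3519222692 + 2056148051 + 1482074143 - 679903203 - 431149389 + 150198136 + 82010177 - 20506255 - 9289091 + 1505499 + 526823 - 44583 - 10143 + 231 + 15
= 7346629512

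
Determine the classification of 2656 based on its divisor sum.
deficient

Proper divisors of 2656: sum = 1 + 2 + 4 + 8 + 16 + 32 + 83 + 166 + 332 + 664 + 1328 = 2636
Since 2636 < 2656, 2656 is deficient.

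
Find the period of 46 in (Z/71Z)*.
10

71 is prime, so ord(46) divides φ(71) = 70.
Divisors of 70: 1, 2, 5, 7, 10, 14, 35, 70.
Repeated squaring: 46^1 ≡ 46, 46^2 ≡ 57, 46^4 ≡ 54, 46^8 ≡ 5, 46^16 ≡ 25, 46^32 ≡ 57, 46^64 ≡ 54 (mod 71).
Test 46^d mod 71 for each divisor d in increasing order:
46^1 ≡ 46
46^2 ≡ 57
46^5 = 46^4·46^1 ≡ 70
46^7 = 46^4·46^2·46^1 ≡ 14
46^10 = 46^8·46^2 ≡ 1  ← first divisor giving 1
The order is 10.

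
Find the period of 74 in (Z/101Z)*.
100

101 is prime, so ord(74) divides φ(101) = 100.
Divisors of 100: 1, 2, 4, 5, 10, 20, 25, 50, 100.
Repeated squaring: 74^1 ≡ 74, 74^2 ≡ 22, 74^4 ≡ 80, 74^8 ≡ 37, 74^16 ≡ 56, 74^32 ≡ 5, 74^64 ≡ 25 (mod 101).
Test 74^d mod 101 for each divisor d in increasing order:
74^1 ≡ 74
74^2 ≡ 22
74^4 ≡ 80
74^5 = 74^4·74^1 ≡ 62
74^10 = 74^8·74^2 ≡ 6
74^20 = 74^16·74^4 ≡ 36
74^25 = 74^16·74^8·74^1 ≡ 10
74^50 = 74^32·74^16·74^2 ≡ 100
74^100 = 74^64·74^32·74^4 ≡ 1  ← first divisor giving 1
The order is 100.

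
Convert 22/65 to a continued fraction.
[0; 2, 1, 21]

Euclidean algorithm steps:
22 = 0 × 65 + 22
65 = 2 × 22 + 21
22 = 1 × 21 + 1
21 = 21 × 1 + 0
Continued fraction: [0; 2, 1, 21]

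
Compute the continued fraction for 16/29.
[0; 1, 1, 4, 3]

Euclidean algorithm steps:
16 = 0 × 29 + 16
29 = 1 × 16 + 13
16 = 1 × 13 + 3
13 = 4 × 3 + 1
3 = 3 × 1 + 0
Continued fraction: [0; 1, 1, 4, 3]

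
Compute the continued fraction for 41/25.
[1; 1, 1, 1, 3, 2]

Euclidean algorithm steps:
41 = 1 × 25 + 16
25 = 1 × 16 + 9
16 = 1 × 9 + 7
9 = 1 × 7 + 2
7 = 3 × 2 + 1
2 = 2 × 1 + 0
Continued fraction: [1; 1, 1, 1, 3, 2]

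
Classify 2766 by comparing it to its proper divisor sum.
abundant

Proper divisors of 2766: sum = 1 + 2 + 3 + 6 + 461 + 922 + 1383 = 2778
Since 2778 > 2766, 2766 is abundant.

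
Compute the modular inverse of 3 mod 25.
17

gcd(3, 25) = 1, so the inverse exists.
Extended Euclidean algorithm on (25, 3):
25 = 8 × 3 + 1  ⟹  1 = (1)·25 + (-8)·3
So (-8)·3 ≡ 1 (mod 25), i.e. 3^(-1) ≡ -8 ≡ 17 (mod 25).
Check: 3 × 17 = 51 ≡ 1 (mod 25)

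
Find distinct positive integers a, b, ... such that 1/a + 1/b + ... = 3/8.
1/3 + 1/24

Greedy algorithm:
3/8: ceiling(8/3) = 3, use 1/3
1/24: ceiling(24/1) = 24, use 1/24
Result: 3/8 = 1/3 + 1/24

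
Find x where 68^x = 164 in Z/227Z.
149

Baby-step giant-step with step n = ⌈√227⌉ = 16.
Baby steps 68^j mod 227 (j:value) for j=0..15: 0:1, 1:68, 2:84, 3:37, 4:19, 5:157, 6:7, 7:22, 8:134, 9:32, 10:133, 11:191, 12:49, 13:154, 14:30, 15:224.
Giant-step multiplier: 68^(-16) ≡ 68^(226-16) = 68^210 ≡ 79 (mod 227).
Giant steps γ_i = 164·79^i mod 227: γ_0=164, γ_1=17, γ_2=208, γ_3=88, γ_4=142, γ_5=95, γ_6=14, γ_7=198, γ_8=206, γ_9=157 (in table at j=5).
x = i·n + j = 9·16 + 5 = 149.
Check: 68^149 ≡ 164 (mod 227).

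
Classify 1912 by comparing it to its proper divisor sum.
deficient

Proper divisors of 1912: sum = 1 + 2 + 4 + 8 + 239 + 478 + 956 = 1688
Since 1688 < 1912, 1912 is deficient.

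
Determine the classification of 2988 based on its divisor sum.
abundant

Proper divisors of 2988: sum = 1 + 2 + 3 + 4 + 6 + 9 + 12 + 18 + ... + 498 + 747 + 996 + 1494 (17 divisors) = 4656
Since 4656 > 2988, 2988 is abundant.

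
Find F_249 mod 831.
160

Matrix identity: Q^n = [[F_(n+1), F_n], [F_n, F_(n-1)]] with Q = [[1,1],[1,0]].
n = 249 = 11111001₂. Square-and-multiply, entries mod 831:
Q^1 = [[1,1],[1,0]]
Q^3 = (Q^1)²·Q = [[3,2],[2,1]]
Q^7 = (Q^3)²·Q = [[21,13],[13,8]]
Q^15 = (Q^7)²·Q = [[156,610],[610,377]]
Q^31 = (Q^15)²·Q = [[258,49],[49,209]]
Q^62 = (Q^31)² = [[823,446],[446,377]]
Q^124 = (Q^62)² = [[371,36],[36,335]]
Q^249 = (Q^124)²·Q = [[646,160],[160,486]]
F_249 mod 831 = Q^249[0][1] = 160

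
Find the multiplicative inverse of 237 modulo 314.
53

gcd(237, 314) = 1, so the inverse exists.
Extended Euclidean algorithm on (314, 237):
314 = 1 × 237 + 77  ⟹  77 = (1)·314 + (-1)·237
237 = 3 × 77 + 6  ⟹  6 = (-3)·314 + (4)·237
77 = 12 × 6 + 5  ⟹  5 = (37)·314 + (-49)·237
6 = 1 × 5 + 1  ⟹  1 = (-40)·314 + (53)·237
So (53)·237 ≡ 1 (mod 314), i.e. 237^(-1) ≡ 53 (mod 314).
Check: 237 × 53 = 12561 ≡ 1 (mod 314)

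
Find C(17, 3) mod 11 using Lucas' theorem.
9

Using Lucas' theorem:
Write n=17 and k=3 in base 11:
n in base 11: [1, 6]
k in base 11: [0, 3]
C(17,3) mod 11 = ∏ C(n_i, k_i) mod 11
Digit binomials (mod 11): C(1,0) = 1; C(6,3) = 20 ≡ 9
Product: 1 × 9 = 9 ≡ 9 (mod 11)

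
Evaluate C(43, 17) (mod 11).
3

Using Lucas' theorem:
Write n=43 and k=17 in base 11:
n in base 11: [3, 10]
k in base 11: [1, 6]
C(43,17) mod 11 = ∏ C(n_i, k_i) mod 11
Digit binomials (mod 11): C(3,1) = 3; C(10,6) = 210 ≡ 1
Product: 3 × 1 = 3 ≡ 3 (mod 11)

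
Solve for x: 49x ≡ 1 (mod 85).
59

gcd(49, 85) = 1, so the inverse exists.
Extended Euclidean algorithm on (85, 49):
85 = 1 × 49 + 36  ⟹  36 = (1)·85 + (-1)·49
49 = 1 × 36 + 13  ⟹  13 = (-1)·85 + (2)·49
36 = 2 × 13 + 10  ⟹  10 = (3)·85 + (-5)·49
13 = 1 × 10 + 3  ⟹  3 = (-4)·85 + (7)·49
10 = 3 × 3 + 1  ⟹  1 = (15)·85 + (-26)·49
So (-26)·49 ≡ 1 (mod 85), i.e. 49^(-1) ≡ -26 ≡ 59 (mod 85).
Check: 49 × 59 = 2891 ≡ 1 (mod 85)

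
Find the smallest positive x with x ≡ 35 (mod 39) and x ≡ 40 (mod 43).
1244

Using Chinese Remainder Theorem:
M = 39 × 43 = 1677
M1 = 43, M2 = 39
y1 = 43^(-1) mod 39 = 10
y2 = 39^(-1) mod 43 = 32
x = (35×43×10 + 40×39×32) mod 1677 = 1244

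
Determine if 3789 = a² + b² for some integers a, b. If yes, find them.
42² + 45² (a=42, b=45)

Factorization: 3789 = 3^2 × 421
By Fermat: n is sum of two squares iff every prime p ≡ 3 (mod 4) appears to even power.
All primes ≡ 3 (mod 4) appear to even power.
Search a = 0, 1, 2, … for 3789 - a² a perfect square: first hit at a = 42: 3789 - 1764 = 2025 = 45².
3789 = 42² + 45² = 1764 + 2025 ✓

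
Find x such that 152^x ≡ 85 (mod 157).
119

Baby-step giant-step with step n = ⌈√157⌉ = 13.
Baby steps 152^j mod 157 (j:value) for j=0..12: 0:1, 1:152, 2:25, 3:32, 4:154, 5:15, 6:82, 7:61, 8:9, 9:112, 10:68, 11:131, 12:130.
Giant-step multiplier: 152^(-13) ≡ 152^(156-13) = 152^143 ≡ 107 (mod 157).
Giant steps γ_i = 85·107^i mod 157: γ_0=85, γ_1=146, γ_2=79, γ_3=132, γ_4=151, γ_5=143, γ_6=72, γ_7=11, γ_8=78, γ_9=25 (in table at j=2).
x = i·n + j = 9·13 + 2 = 119.
Check: 152^119 ≡ 85 (mod 157).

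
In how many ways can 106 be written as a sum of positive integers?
384276336

p(n) counts ways to write n as a sum of positive integers (order ignored).
Euler's pentagonal recurrence: p(k) = p(k-1) + p(k-2) - p(k-5) - p(k-7) + p(k-12) + p(k-15) - ... (offsets j(3j∓1)/2, signs ++--, p(0)=1, p(<0)=0).
DP table for k = 0..105: p(0)=1, p(1)=1, p(2)=2, p(3)=3, p(4)=5, p(5)=7, p(6)=11, p(7)=15, p(8)=22, p(9)=30, p(10)=42, p(11)=56, p(12)=77, p(13)=101, p(14)=135, p(15)=176, p(16)=231, p(17)=297, p(18)=385, p(19)=490, p(20)=627, p(21)=792, p(22)=1002, p(23)=1255, p(24)=1575, p(25)=1958, p(26)=2436, p(27)=3010, p(28)=3718, p(29)=4565, p(30)=5604, p(31)=6842, p(32)=8349, p(33)=10143, p(34)=12310, p(35)=14883, p(36)=17977, p(37)=21637, p(38)=26015, p(39)=31185, p(40)=37338, p(41)=44583, p(42)=53174, p(43)=63261, p(44)=75175, p(45)=89134, p(46)=105558, p(47)=124754, p(48)=147273, p(49)=173525, p(50)=204226, p(51)=239943, p(52)=281589, p(53)=329931, p(54)=386155, p(55)=451276, p(56)=526823, p(57)=614154, p(58)=715220, p(59)=831820, p(60)=966467, p(61)=1121505, p(62)=1300156, p(63)=1505499, p(64)=1741630, p(65)=2012558, p(66)=2323520, p(67)=2679689, p(68)=3087735, p(69)=3554345, p(70)=4087968, p(71)=4697205, p(72)=5392783, p(73)=6185689, p(74)=7089500, p(75)=8118264, p(76)=9289091, p(77)=10619863, p(78)=12132164, p(79)=13848650, p(80)=15796476, p(81)=18004327, p(82)=20506255, p(83)=23338469, p(84)=26543660, p(85)=30167357, p(86)=34262962, p(87)=38887673, p(88)=44108109, p(89)=49995925, p(90)=56634173, p(91)=64112359, p(92)=72533807, p(93)=82010177, p(94)=92669720, p(95)=104651419, p(96)=118114304, p(97)=133230930, p(98)=150198136, p(99)=169229875, p(100)=190569292, p(101)=214481126, p(102)=241265379, p(103)=271248950, p(104)=304801365, p(105)=342325709.
Final step: p(106) = p(105) + p(104) - p(101) - p(99) + p(94) + p(91) - p(84) - p(80) + p(71) + p(66) - p(55) - p(49) + p(36) + p(29) - p(14) - p(6)
= 342325709 + 304801365 - 214481126 - 169229875 + 92669720 + 64112359 - 26543660 - 15796476 + 4697205 + 2323520 - 451276 - 173525 + 17977 + 4565 - 135 - 11
= 384276336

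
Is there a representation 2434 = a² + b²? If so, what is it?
15² + 47² (a=15, b=47)

Factorization: 2434 = 2 × 1217
By Fermat: n is sum of two squares iff every prime p ≡ 3 (mod 4) appears to even power.
All primes ≡ 3 (mod 4) appear to even power.
Search a = 0, 1, 2, … for 2434 - a² a perfect square: first hit at a = 15: 2434 - 225 = 2209 = 47².
2434 = 15² + 47² = 225 + 2209 ✓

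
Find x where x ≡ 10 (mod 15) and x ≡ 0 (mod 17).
85

Using Chinese Remainder Theorem:
M = 15 × 17 = 255
M1 = 17, M2 = 15
y1 = 17^(-1) mod 15 = 8
y2 = 15^(-1) mod 17 = 8
x = (10×17×8 + 0×15×8) mod 255 = 85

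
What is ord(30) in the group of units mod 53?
4

53 is prime, so ord(30) divides φ(53) = 52.
Divisors of 52: 1, 2, 4, 13, 26, 52.
Repeated squaring: 30^1 ≡ 30, 30^2 ≡ 52, 30^4 ≡ 1, 30^8 ≡ 1, 30^16 ≡ 1, 30^32 ≡ 1 (mod 53).
Test 30^d mod 53 for each divisor d in increasing order:
30^1 ≡ 30
30^2 ≡ 52
30^4 ≡ 1  ← first divisor giving 1
The order is 4.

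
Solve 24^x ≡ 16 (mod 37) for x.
20

Baby-step giant-step with step n = ⌈√37⌉ = 7.
Baby steps 24^j mod 37 (j:value) for j=0..6: 0:1, 1:24, 2:21, 3:23, 4:34, 5:2, 6:11.
Giant-step multiplier: 24^(-7) ≡ 24^(36-7) = 24^29 ≡ 15 (mod 37).
Giant steps γ_i = 16·15^i mod 37: γ_0=16, γ_1=18, γ_2=11 (in table at j=6).
x = i·n + j = 2·7 + 6 = 20.
Check: 24^20 ≡ 16 (mod 37).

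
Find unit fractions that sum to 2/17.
1/9 + 1/153

Greedy algorithm:
2/17: ceiling(17/2) = 9, use 1/9
1/153: ceiling(153/1) = 153, use 1/153
Result: 2/17 = 1/9 + 1/153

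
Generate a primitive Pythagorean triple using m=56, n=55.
(111, 6160, 6161)

Euclid's formula: a = m² - n², b = 2mn, c = m² + n²
m = 56, n = 55
a = 56² - 55² = 3136 - 3025 = 111
b = 2 × 56 × 55 = 6160
c = 56² + 55² = 3136 + 3025 = 6161
Verification: 111² + 6160² = 12321 + 37945600 = 37957921 = 6161² ✓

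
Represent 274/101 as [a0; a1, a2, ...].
[2; 1, 2, 2, 14]

Euclidean algorithm steps:
274 = 2 × 101 + 72
101 = 1 × 72 + 29
72 = 2 × 29 + 14
29 = 2 × 14 + 1
14 = 14 × 1 + 0
Continued fraction: [2; 1, 2, 2, 14]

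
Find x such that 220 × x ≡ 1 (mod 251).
170

gcd(220, 251) = 1, so the inverse exists.
Extended Euclidean algorithm on (251, 220):
251 = 1 × 220 + 31  ⟹  31 = (1)·251 + (-1)·220
220 = 7 × 31 + 3  ⟹  3 = (-7)·251 + (8)·220
31 = 10 × 3 + 1  ⟹  1 = (71)·251 + (-81)·220
So (-81)·220 ≡ 1 (mod 251), i.e. 220^(-1) ≡ -81 ≡ 170 (mod 251).
Check: 220 × 170 = 37400 ≡ 1 (mod 251)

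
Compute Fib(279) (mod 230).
126

Matrix identity: Q^n = [[F_(n+1), F_n], [F_n, F_(n-1)]] with Q = [[1,1],[1,0]].
n = 279 = 100010111₂. Square-and-multiply, entries mod 230:
Q^1 = [[1,1],[1,0]]
Q^2 = (Q^1)² = [[2,1],[1,1]]
Q^4 = (Q^2)² = [[5,3],[3,2]]
Q^8 = (Q^4)² = [[34,21],[21,13]]
Q^17 = (Q^8)²·Q = [[54,217],[217,67]]
Q^34 = (Q^17)² = [[95,37],[37,58]]
Q^69 = (Q^34)²·Q = [[185,44],[44,141]]
Q^139 = (Q^69)²·Q = [[135,51],[51,84]]
Q^279 = (Q^139)²·Q = [[25,126],[126,129]]
F_279 mod 230 = Q^279[0][1] = 126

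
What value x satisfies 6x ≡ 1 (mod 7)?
6

gcd(6, 7) = 1, so the inverse exists.
Extended Euclidean algorithm on (7, 6):
7 = 1 × 6 + 1  ⟹  1 = (1)·7 + (-1)·6
So (-1)·6 ≡ 1 (mod 7), i.e. 6^(-1) ≡ -1 ≡ 6 (mod 7).
Check: 6 × 6 = 36 ≡ 1 (mod 7)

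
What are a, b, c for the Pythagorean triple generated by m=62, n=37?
(2475, 4588, 5213)

Euclid's formula: a = m² - n², b = 2mn, c = m² + n²
m = 62, n = 37
a = 62² - 37² = 3844 - 1369 = 2475
b = 2 × 62 × 37 = 4588
c = 62² + 37² = 3844 + 1369 = 5213
Verification: 2475² + 4588² = 6125625 + 21049744 = 27175369 = 5213² ✓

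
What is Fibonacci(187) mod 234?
203

Matrix identity: Q^n = [[F_(n+1), F_n], [F_n, F_(n-1)]] with Q = [[1,1],[1,0]].
n = 187 = 10111011₂. Square-and-multiply, entries mod 234:
Q^1 = [[1,1],[1,0]]
Q^2 = (Q^1)² = [[2,1],[1,1]]
Q^5 = (Q^2)²·Q = [[8,5],[5,3]]
Q^11 = (Q^5)²·Q = [[144,89],[89,55]]
Q^23 = (Q^11)²·Q = [[36,109],[109,161]]
Q^46 = (Q^23)² = [[73,179],[179,128]]
Q^93 = (Q^46)²·Q = [[107,164],[164,177]]
Q^187 = (Q^93)²·Q = [[213,203],[203,10]]
F_187 mod 234 = Q^187[0][1] = 203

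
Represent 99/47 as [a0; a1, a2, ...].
[2; 9, 2, 2]

Euclidean algorithm steps:
99 = 2 × 47 + 5
47 = 9 × 5 + 2
5 = 2 × 2 + 1
2 = 2 × 1 + 0
Continued fraction: [2; 9, 2, 2]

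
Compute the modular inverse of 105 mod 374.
57

gcd(105, 374) = 1, so the inverse exists.
Extended Euclidean algorithm on (374, 105):
374 = 3 × 105 + 59  ⟹  59 = (1)·374 + (-3)·105
105 = 1 × 59 + 46  ⟹  46 = (-1)·374 + (4)·105
59 = 1 × 46 + 13  ⟹  13 = (2)·374 + (-7)·105
46 = 3 × 13 + 7  ⟹  7 = (-7)·374 + (25)·105
13 = 1 × 7 + 6  ⟹  6 = (9)·374 + (-32)·105
7 = 1 × 6 + 1  ⟹  1 = (-16)·374 + (57)·105
So (57)·105 ≡ 1 (mod 374), i.e. 105^(-1) ≡ 57 (mod 374).
Check: 105 × 57 = 5985 ≡ 1 (mod 374)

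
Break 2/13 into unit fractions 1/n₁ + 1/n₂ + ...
1/7 + 1/91

Greedy algorithm:
2/13: ceiling(13/2) = 7, use 1/7
1/91: ceiling(91/1) = 91, use 1/91
Result: 2/13 = 1/7 + 1/91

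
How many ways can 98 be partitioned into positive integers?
150198136

p(n) counts ways to write n as a sum of positive integers (order ignored).
Euler's pentagonal recurrence: p(k) = p(k-1) + p(k-2) - p(k-5) - p(k-7) + p(k-12) + p(k-15) - ... (offsets j(3j∓1)/2, signs ++--, p(0)=1, p(<0)=0).
DP table for k = 0..97: p(0)=1, p(1)=1, p(2)=2, p(3)=3, p(4)=5, p(5)=7, p(6)=11, p(7)=15, p(8)=22, p(9)=30, p(10)=42, p(11)=56, p(12)=77, p(13)=101, p(14)=135, p(15)=176, p(16)=231, p(17)=297, p(18)=385, p(19)=490, p(20)=627, p(21)=792, p(22)=1002, p(23)=1255, p(24)=1575, p(25)=1958, p(26)=2436, p(27)=3010, p(28)=3718, p(29)=4565, p(30)=5604, p(31)=6842, p(32)=8349, p(33)=10143, p(34)=12310, p(35)=14883, p(36)=17977, p(37)=21637, p(38)=26015, p(39)=31185, p(40)=37338, p(41)=44583, p(42)=53174, p(43)=63261, p(44)=75175, p(45)=89134, p(46)=105558, p(47)=124754, p(48)=147273, p(49)=173525, p(50)=204226, p(51)=239943, p(52)=281589, p(53)=329931, p(54)=386155, p(55)=451276, p(56)=526823, p(57)=614154, p(58)=715220, p(59)=831820, p(60)=966467, p(61)=1121505, p(62)=1300156, p(63)=1505499, p(64)=1741630, p(65)=2012558, p(66)=2323520, p(67)=2679689, p(68)=3087735, p(69)=3554345, p(70)=4087968, p(71)=4697205, p(72)=5392783, p(73)=6185689, p(74)=7089500, p(75)=8118264, p(76)=9289091, p(77)=10619863, p(78)=12132164, p(79)=13848650, p(80)=15796476, p(81)=18004327, p(82)=20506255, p(83)=23338469, p(84)=26543660, p(85)=30167357, p(86)=34262962, p(87)=38887673, p(88)=44108109, p(89)=49995925, p(90)=56634173, p(91)=64112359, p(92)=72533807, p(93)=82010177, p(94)=92669720, p(95)=104651419, p(96)=118114304, p(97)=133230930.
Final step: p(98) = p(97) + p(96) - p(93) - p(91) + p(86) + p(83) - p(76) - p(72) + p(63) + p(58) - p(47) - p(41) + p(28) + p(21) - p(6)
= 133230930 + 118114304 - 82010177 - 64112359 + 34262962 + 23338469 - 9289091 - 5392783 + 1505499 + 715220 - 124754 - 44583 + 3718 + 792 - 11
= 150198136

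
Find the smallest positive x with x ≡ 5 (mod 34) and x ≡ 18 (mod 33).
447

Using Chinese Remainder Theorem:
M = 34 × 33 = 1122
M1 = 33, M2 = 34
y1 = 33^(-1) mod 34 = 33
y2 = 34^(-1) mod 33 = 1
x = (5×33×33 + 18×34×1) mod 1122 = 447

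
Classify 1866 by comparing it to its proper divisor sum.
abundant

Proper divisors of 1866: sum = 1 + 2 + 3 + 6 + 311 + 622 + 933 = 1878
Since 1878 > 1866, 1866 is abundant.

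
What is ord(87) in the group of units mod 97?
96

97 is prime, so ord(87) divides φ(97) = 96.
Divisors of 96: 1, 2, 3, 4, 6, 8, 12, 16, 24, 32, 48, 96.
Repeated squaring: 87^1 ≡ 87, 87^2 ≡ 3, 87^4 ≡ 9, 87^8 ≡ 81, 87^16 ≡ 62, 87^32 ≡ 61, 87^64 ≡ 35 (mod 97).
Test 87^d mod 97 for each divisor d in increasing order:
87^1 ≡ 87
87^2 ≡ 3
87^3 = 87^2·87^1 ≡ 67
87^4 ≡ 9
87^6 = 87^4·87^2 ≡ 27
87^8 ≡ 81
87^12 = 87^8·87^4 ≡ 50
87^16 ≡ 62
87^24 = 87^16·87^8 ≡ 75
87^32 ≡ 61
87^48 = 87^32·87^16 ≡ 96
87^96 = 87^64·87^32 ≡ 1  ← first divisor giving 1
The order is 96.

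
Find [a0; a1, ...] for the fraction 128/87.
[1; 2, 8, 5]

Euclidean algorithm steps:
128 = 1 × 87 + 41
87 = 2 × 41 + 5
41 = 8 × 5 + 1
5 = 5 × 1 + 0
Continued fraction: [1; 2, 8, 5]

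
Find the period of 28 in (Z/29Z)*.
2

29 is prime, so ord(28) divides φ(29) = 28.
Divisors of 28: 1, 2, 4, 7, 14, 28.
Repeated squaring: 28^1 ≡ 28, 28^2 ≡ 1, 28^4 ≡ 1, 28^8 ≡ 1, 28^16 ≡ 1 (mod 29).
Test 28^d mod 29 for each divisor d in increasing order:
28^1 ≡ 28
28^2 ≡ 1  ← first divisor giving 1
The order is 2.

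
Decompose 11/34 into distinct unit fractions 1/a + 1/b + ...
1/4 + 1/14 + 1/476

Greedy algorithm:
11/34: ceiling(34/11) = 4, use 1/4
5/68: ceiling(68/5) = 14, use 1/14
1/476: ceiling(476/1) = 476, use 1/476
Result: 11/34 = 1/4 + 1/14 + 1/476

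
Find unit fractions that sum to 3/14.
1/5 + 1/70

Greedy algorithm:
3/14: ceiling(14/3) = 5, use 1/5
1/70: ceiling(70/1) = 70, use 1/70
Result: 3/14 = 1/5 + 1/70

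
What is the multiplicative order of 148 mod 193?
192

193 is prime, so ord(148) divides φ(193) = 192.
Divisors of 192: 1, 2, 3, 4, 6, 8, 12, 16, 24, 32, 48, 64, 96, 192.
Repeated squaring: 148^1 ≡ 148, 148^2 ≡ 95, 148^4 ≡ 147, 148^8 ≡ 186, 148^16 ≡ 49, 148^32 ≡ 85, 148^64 ≡ 84, 148^128 ≡ 108 (mod 193).
Test 148^d mod 193 for each divisor d in increasing order:
148^1 ≡ 148
148^2 ≡ 95
148^3 = 148^2·148^1 ≡ 164
148^4 ≡ 147
148^6 = 148^4·148^2 ≡ 69
148^8 ≡ 186
148^12 = 148^8·148^4 ≡ 129
148^16 ≡ 49
148^24 = 148^16·148^8 ≡ 43
148^32 ≡ 85
148^48 = 148^32·148^16 ≡ 112
148^64 ≡ 84
148^96 = 148^64·148^32 ≡ 192
148^192 = 148^128·148^64 ≡ 1  ← first divisor giving 1
The order is 192.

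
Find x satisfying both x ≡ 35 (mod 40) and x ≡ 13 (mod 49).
1875

Using Chinese Remainder Theorem:
M = 40 × 49 = 1960
M1 = 49, M2 = 40
y1 = 49^(-1) mod 40 = 9
y2 = 40^(-1) mod 49 = 38
x = (35×49×9 + 13×40×38) mod 1960 = 1875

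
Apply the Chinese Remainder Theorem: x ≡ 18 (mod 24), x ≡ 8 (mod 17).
42

Using Chinese Remainder Theorem:
M = 24 × 17 = 408
M1 = 17, M2 = 24
y1 = 17^(-1) mod 24 = 17
y2 = 24^(-1) mod 17 = 5
x = (18×17×17 + 8×24×5) mod 408 = 42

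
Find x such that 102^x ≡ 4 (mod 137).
92

Baby-step giant-step with step n = ⌈√137⌉ = 12.
Baby steps 102^j mod 137 (j:value) for j=0..11: 0:1, 1:102, 2:129, 3:6, 4:64, 5:89, 6:36, 7:110, 8:123, 9:79, 10:112, 11:53.
Giant-step multiplier: 102^(-12) ≡ 102^(136-12) = 102^124 ≡ 87 (mod 137).
Giant steps γ_i = 4·87^i mod 137: γ_0=4, γ_1=74, γ_2=136, γ_3=50, γ_4=103, γ_5=56, γ_6=77, γ_7=123 (in table at j=8).
x = i·n + j = 7·12 + 8 = 92.
Check: 102^92 ≡ 4 (mod 137).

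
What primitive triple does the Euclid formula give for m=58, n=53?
(555, 6148, 6173)

Euclid's formula: a = m² - n², b = 2mn, c = m² + n²
m = 58, n = 53
a = 58² - 53² = 3364 - 2809 = 555
b = 2 × 58 × 53 = 6148
c = 58² + 53² = 3364 + 2809 = 6173
Verification: 555² + 6148² = 308025 + 37797904 = 38105929 = 6173² ✓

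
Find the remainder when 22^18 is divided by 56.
8

Repeated squaring. Binary of 18 = 10010.
22^1 ≡ 22 (mod 56); 22^2 ≡ 36 (mod 56); 22^4 ≡ 8 (mod 56); 22^8 ≡ 8 (mod 56); 22^16 ≡ 8 (mod 56)
22^18 = 22^2 × 22^16 ≡ 8 (mod 56)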